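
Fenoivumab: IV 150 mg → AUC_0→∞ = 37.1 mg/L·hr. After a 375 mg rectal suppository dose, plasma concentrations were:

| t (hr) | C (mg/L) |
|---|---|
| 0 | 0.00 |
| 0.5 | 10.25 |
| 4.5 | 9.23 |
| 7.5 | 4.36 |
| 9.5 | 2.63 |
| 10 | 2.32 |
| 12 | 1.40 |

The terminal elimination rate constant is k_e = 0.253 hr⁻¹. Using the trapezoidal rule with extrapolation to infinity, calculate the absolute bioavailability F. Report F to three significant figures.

F = 0.856

Trapezoidal AUC_0→12 (rectal suppository):
  [0→0.5]: (0.00+10.25)/2 × 0.5 = 2.5625
  [0.5→4.5]: (10.25+9.23)/2 × 4 = 38.96
  [4.5→7.5]: (9.23+4.36)/2 × 3 = 20.385
  [7.5→9.5]: (4.36+2.63)/2 × 2 = 6.99
  [9.5→10]: (2.63+2.32)/2 × 0.5 = 1.2375
  [10→12]: (2.32+1.40)/2 × 2 = 3.72
  Sum = 73.855 mg/L·hr
Tail: C_last/k_e = 1.40/0.253 = 5.534
AUC_0→∞ (rectal suppository) = 73.855 + 5.534 = 79.389 mg/L·hr
F = (AUC_ev/D_ev)/(AUC_iv/D_iv) = (79.389/375)/(37.1/150) = 0.211704/0.247333 = 0.8559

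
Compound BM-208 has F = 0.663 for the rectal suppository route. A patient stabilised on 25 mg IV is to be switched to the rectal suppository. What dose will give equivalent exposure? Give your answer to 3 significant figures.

For equal systemic exposure: F × D_ev = D_iv
D_ev = D_iv / F = 25 / 0.663 = 37.7074 mg

D_rectal = 37.7 mg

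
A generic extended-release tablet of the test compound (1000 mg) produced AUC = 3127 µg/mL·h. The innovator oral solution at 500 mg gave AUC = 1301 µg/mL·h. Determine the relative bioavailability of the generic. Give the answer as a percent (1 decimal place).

F_rel = (AUC_test/D_test) / (AUC_ref/D_ref)
      = (3127/1000) / (1301/500)
      = 3.127 / 2.602 = 1.2018 = 120.18%

F_rel = 120.2%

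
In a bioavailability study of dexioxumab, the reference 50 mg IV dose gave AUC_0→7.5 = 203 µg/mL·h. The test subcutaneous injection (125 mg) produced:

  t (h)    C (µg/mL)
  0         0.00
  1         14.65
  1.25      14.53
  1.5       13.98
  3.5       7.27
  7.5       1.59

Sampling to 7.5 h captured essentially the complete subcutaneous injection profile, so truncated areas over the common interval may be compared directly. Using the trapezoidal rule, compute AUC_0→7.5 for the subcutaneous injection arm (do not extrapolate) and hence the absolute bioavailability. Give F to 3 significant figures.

F = 0.105

Trapezoidal AUC_0→7.5 (subcutaneous injection):
  [0→1]: (0.00+14.65)/2 × 1 = 7.325
  [1→1.25]: (14.65+14.53)/2 × 0.25 = 3.6475
  [1.25→1.5]: (14.53+13.98)/2 × 0.25 = 3.56375
  [1.5→3.5]: (13.98+7.27)/2 × 2 = 21.25
  [3.5→7.5]: (7.27+1.59)/2 × 4 = 17.72
  Sum = 53.50625 µg/mL·h
F = (AUC_ev/D_ev)/(AUC_iv/D_iv) = (53.50625/125)/(203/50) = 0.42805/4.06 = 0.1054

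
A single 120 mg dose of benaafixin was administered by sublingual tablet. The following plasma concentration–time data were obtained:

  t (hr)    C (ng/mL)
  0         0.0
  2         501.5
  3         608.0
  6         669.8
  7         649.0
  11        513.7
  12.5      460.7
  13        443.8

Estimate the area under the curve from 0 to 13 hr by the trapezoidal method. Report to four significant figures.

Trapezoidal AUC_0→13:
  [0→2]: (0.0+501.5)/2 × 2 = 501.5
  [2→3]: (501.5+608.0)/2 × 1 = 554.75
  [3→6]: (608.0+669.8)/2 × 3 = 1916.7
  [6→7]: (669.8+649.0)/2 × 1 = 659.4
  [7→11]: (649.0+513.7)/2 × 4 = 2325.4
  [11→12.5]: (513.7+460.7)/2 × 1.5 = 730.8
  [12.5→13]: (460.7+443.8)/2 × 0.5 = 226.125
  Sum = 6914.675 ng/mL·hr

AUC = 6915 ng/mL·hr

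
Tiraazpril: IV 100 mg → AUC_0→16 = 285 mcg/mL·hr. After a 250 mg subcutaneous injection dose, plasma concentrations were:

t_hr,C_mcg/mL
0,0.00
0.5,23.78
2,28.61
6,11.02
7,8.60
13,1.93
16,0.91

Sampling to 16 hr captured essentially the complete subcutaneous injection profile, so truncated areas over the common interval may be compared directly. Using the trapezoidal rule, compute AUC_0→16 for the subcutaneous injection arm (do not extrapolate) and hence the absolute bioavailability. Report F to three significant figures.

F = 0.239

Trapezoidal AUC_0→16 (subcutaneous injection):
  [0→0.5]: (0.00+23.78)/2 × 0.5 = 5.945
  [0.5→2]: (23.78+28.61)/2 × 1.5 = 39.2925
  [2→6]: (28.61+11.02)/2 × 4 = 79.26
  [6→7]: (11.02+8.60)/2 × 1 = 9.81
  [7→13]: (8.60+1.93)/2 × 6 = 31.59
  [13→16]: (1.93+0.91)/2 × 3 = 4.26
  Sum = 170.1575 mcg/mL·hr
F = (AUC_ev/D_ev)/(AUC_iv/D_iv) = (170.1575/250)/(285/100) = 0.68063/2.85 = 0.2388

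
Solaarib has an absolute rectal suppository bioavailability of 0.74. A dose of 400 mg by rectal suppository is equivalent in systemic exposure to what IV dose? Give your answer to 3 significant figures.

D_iv = 296 mg

Systemic exposure from an extravascular dose = F × D_ev, so the equivalent IV dose is F × D_ev.
D_iv = F × D_ev = 0.74 × 400 = 296 mg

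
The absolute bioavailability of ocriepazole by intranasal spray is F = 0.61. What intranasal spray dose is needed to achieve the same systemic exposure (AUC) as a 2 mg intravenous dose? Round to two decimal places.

D_intranasal = 3.28 mg

For equal systemic exposure: F × D_ev = D_iv
D_ev = D_iv / F = 2 / 0.61 = 3.27869 mg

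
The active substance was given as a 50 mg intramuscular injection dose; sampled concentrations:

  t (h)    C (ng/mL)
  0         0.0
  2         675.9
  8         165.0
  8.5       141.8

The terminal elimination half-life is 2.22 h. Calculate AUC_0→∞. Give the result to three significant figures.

Trapezoidal AUC_0→8.5:
  [0→2]: (0.0+675.9)/2 × 2 = 675.9
  [2→8]: (675.9+165.0)/2 × 6 = 2522.7
  [8→8.5]: (165.0+141.8)/2 × 0.5 = 76.7
  Sum = 3275.3 ng/mL·h
k_e = ln2 / t½ = 0.693147 / 2.22 = 0.3122 h^-1
Extrapolated tail: C_last / k_e = 141.8 / 0.3122 = 454.196
AUC_0→∞ = 3275.3 + 454.196 = 3729.496 ng/mL·h

AUC = 3730 ng/mL·h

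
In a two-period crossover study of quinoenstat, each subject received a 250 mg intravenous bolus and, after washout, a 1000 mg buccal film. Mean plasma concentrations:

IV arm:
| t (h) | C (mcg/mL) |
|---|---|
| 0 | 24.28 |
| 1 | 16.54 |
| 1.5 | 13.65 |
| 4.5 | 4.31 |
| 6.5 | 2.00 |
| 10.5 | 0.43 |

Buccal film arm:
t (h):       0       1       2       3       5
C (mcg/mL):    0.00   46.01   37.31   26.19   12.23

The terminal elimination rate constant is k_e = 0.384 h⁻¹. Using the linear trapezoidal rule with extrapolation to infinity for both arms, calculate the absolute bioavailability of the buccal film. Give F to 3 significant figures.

Trapezoidal AUC_0→10.5 (IV):
  [0→1]: (24.28+16.54)/2 × 1 = 20.41
  [1→1.5]: (16.54+13.65)/2 × 0.5 = 7.5475
  [1.5→4.5]: (13.65+4.31)/2 × 3 = 26.94
  [4.5→6.5]: (4.31+2.00)/2 × 2 = 6.31
  [6.5→10.5]: (2.00+0.43)/2 × 4 = 4.86
  Sum = 66.0675 mcg/mL·h
IV tail: 0.43/0.384 = 1.120; AUC_iv,0→∞ = 66.0675 + 1.120 = 67.1875 mcg/mL·h
Trapezoidal AUC_0→5 (buccal film):
  [0→1]: (0.00+46.01)/2 × 1 = 23.005
  [1→2]: (46.01+37.31)/2 × 1 = 41.66
  [2→3]: (37.31+26.19)/2 × 1 = 31.75
  [3→5]: (26.19+12.23)/2 × 2 = 38.42
  Sum = 134.835 mcg/mL·h
buccal film tail: 12.23/0.384 = 31.849; AUC_ev,0→∞ = 134.835 + 31.849 = 166.684 mcg/mL·h
F = (AUC_ev/D_ev)/(AUC_iv/D_iv) = (166.684/1000)/(67.1875/250) = 0.166684/0.26875 = 0.6202

F = 0.620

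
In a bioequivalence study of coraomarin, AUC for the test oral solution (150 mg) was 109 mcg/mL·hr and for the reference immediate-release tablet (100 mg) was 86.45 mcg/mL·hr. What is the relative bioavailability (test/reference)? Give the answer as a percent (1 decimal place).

F_rel = 84.1%

F_rel = (AUC_test/D_test) / (AUC_ref/D_ref)
      = (109/150) / (86.45/100)
      = 0.726667 / 0.8645 = 0.8406 = 84.06%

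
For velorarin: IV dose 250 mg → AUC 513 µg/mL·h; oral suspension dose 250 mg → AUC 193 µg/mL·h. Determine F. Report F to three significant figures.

F = 0.376

F = (AUC_ev / D_ev) / (AUC_iv / D_iv)
  = (193/250) / (513/250)
  = 0.772 / 2.052 = 0.3762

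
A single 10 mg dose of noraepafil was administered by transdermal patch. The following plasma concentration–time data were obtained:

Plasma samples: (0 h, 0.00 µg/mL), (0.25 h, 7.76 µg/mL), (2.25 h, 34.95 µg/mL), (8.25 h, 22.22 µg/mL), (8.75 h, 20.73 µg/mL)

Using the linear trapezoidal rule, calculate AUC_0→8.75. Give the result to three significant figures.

AUC = 226 µg/mL·h

Trapezoidal AUC_0→8.75:
  [0→0.25]: (0.00+7.76)/2 × 0.25 = 0.97
  [0.25→2.25]: (7.76+34.95)/2 × 2 = 42.71
  [2.25→8.25]: (34.95+22.22)/2 × 6 = 171.51
  [8.25→8.75]: (22.22+20.73)/2 × 0.5 = 10.7375
  Sum = 225.9275 µg/mL·h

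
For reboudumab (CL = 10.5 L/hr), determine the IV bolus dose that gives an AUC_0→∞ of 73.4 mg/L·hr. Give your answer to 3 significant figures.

Dose_iv = CL × AUC_0→∞
     = 10.5 × 73.4 = 770.7 mg

Dose = 771 mg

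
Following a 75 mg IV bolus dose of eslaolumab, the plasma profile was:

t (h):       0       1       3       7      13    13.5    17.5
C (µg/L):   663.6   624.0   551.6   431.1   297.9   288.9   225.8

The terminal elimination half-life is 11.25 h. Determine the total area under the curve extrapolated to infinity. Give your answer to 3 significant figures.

Trapezoidal AUC_0→17.5:
  [0→1]: (663.6+624.0)/2 × 1 = 643.8
  [1→3]: (624.0+551.6)/2 × 2 = 1175.6
  [3→7]: (551.6+431.1)/2 × 4 = 1965.4
  [7→13]: (431.1+297.9)/2 × 6 = 2187.0
  [13→13.5]: (297.9+288.9)/2 × 0.5 = 146.7
  [13.5→17.5]: (288.9+225.8)/2 × 4 = 1029.4
  Sum = 7147.9 µg/L·h
k_e = ln2 / t½ = 0.693147 / 11.25 = 0.0616 h^-1
Extrapolated tail: C_last / k_e = 225.8 / 0.0616 = 3665.584
AUC_0→∞ = 7147.9 + 3665.584 = 10813.484 µg/L·h

AUC = 10800 µg/L·h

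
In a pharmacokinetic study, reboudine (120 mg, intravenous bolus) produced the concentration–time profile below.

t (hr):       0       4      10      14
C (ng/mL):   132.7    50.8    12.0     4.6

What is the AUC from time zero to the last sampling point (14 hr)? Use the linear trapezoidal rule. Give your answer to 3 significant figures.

AUC = 589 ng/mL·hr

Trapezoidal AUC_0→14:
  [0→4]: (132.7+50.8)/2 × 4 = 367.0
  [4→10]: (50.8+12.0)/2 × 6 = 188.4
  [10→14]: (12.0+4.6)/2 × 4 = 33.2
  Sum = 588.6 ng/mL·hr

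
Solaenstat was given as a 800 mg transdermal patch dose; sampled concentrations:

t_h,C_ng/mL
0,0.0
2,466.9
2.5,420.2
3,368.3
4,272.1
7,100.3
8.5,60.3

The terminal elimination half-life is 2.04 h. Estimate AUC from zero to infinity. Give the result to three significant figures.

Trapezoidal AUC_0→8.5:
  [0→2]: (0.0+466.9)/2 × 2 = 466.9
  [2→2.5]: (466.9+420.2)/2 × 0.5 = 221.775
  [2.5→3]: (420.2+368.3)/2 × 0.5 = 197.125
  [3→4]: (368.3+272.1)/2 × 1 = 320.2
  [4→7]: (272.1+100.3)/2 × 3 = 558.6
  [7→8.5]: (100.3+60.3)/2 × 1.5 = 120.45
  Sum = 1885.05 ng/mL·h
k_e = ln2 / t½ = 0.693147 / 2.04 = 0.3398 h^-1
Extrapolated tail: C_last / k_e = 60.3 / 0.3398 = 177.457
AUC_0→∞ = 1885.05 + 177.457 = 2062.507 ng/mL·h

AUC = 2060 ng/mL·h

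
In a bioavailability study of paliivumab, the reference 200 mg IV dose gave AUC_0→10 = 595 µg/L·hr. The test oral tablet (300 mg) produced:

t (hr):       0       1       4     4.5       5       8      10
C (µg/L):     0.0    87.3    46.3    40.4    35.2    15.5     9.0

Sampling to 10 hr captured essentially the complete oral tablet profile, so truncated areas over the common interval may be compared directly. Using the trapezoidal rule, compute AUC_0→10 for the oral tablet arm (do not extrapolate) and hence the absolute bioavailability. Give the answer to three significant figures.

Trapezoidal AUC_0→10 (oral tablet):
  [0→1]: (0.0+87.3)/2 × 1 = 43.65
  [1→4]: (87.3+46.3)/2 × 3 = 200.4
  [4→4.5]: (46.3+40.4)/2 × 0.5 = 21.675
  [4.5→5]: (40.4+35.2)/2 × 0.5 = 18.9
  [5→8]: (35.2+15.5)/2 × 3 = 76.05
  [8→10]: (15.5+9.0)/2 × 2 = 24.5
  Sum = 385.175 µg/L·hr
F = (AUC_ev/D_ev)/(AUC_iv/D_iv) = (385.175/300)/(595/200) = 1.28392/2.975 = 0.4316

F = 0.432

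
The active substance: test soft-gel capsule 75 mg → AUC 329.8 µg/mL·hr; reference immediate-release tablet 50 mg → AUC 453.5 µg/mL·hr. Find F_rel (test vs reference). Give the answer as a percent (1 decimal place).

F_rel = 48.5%

F_rel = (AUC_test/D_test) / (AUC_ref/D_ref)
      = (329.8/75) / (453.5/50)
      = 4.39733 / 9.07 = 0.4848 = 48.48%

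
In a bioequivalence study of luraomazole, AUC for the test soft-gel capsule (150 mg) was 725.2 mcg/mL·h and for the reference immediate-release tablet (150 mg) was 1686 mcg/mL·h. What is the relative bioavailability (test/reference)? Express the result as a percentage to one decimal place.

F_rel = 43.0%

F_rel = (AUC_test/D_test) / (AUC_ref/D_ref)
      = (725.2/150) / (1686/150)
      = 4.83467 / 11.24 = 0.4301 = 43.01%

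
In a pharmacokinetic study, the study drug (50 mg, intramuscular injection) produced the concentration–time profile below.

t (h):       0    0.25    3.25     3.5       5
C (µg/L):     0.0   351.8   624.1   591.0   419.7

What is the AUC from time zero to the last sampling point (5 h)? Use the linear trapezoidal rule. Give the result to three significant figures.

Trapezoidal AUC_0→5:
  [0→0.25]: (0.0+351.8)/2 × 0.25 = 43.975
  [0.25→3.25]: (351.8+624.1)/2 × 3 = 1463.85
  [3.25→3.5]: (624.1+591.0)/2 × 0.25 = 151.8875
  [3.5→5]: (591.0+419.7)/2 × 1.5 = 758.025
  Sum = 2417.7375 µg/L·h

AUC = 2420 µg/L·h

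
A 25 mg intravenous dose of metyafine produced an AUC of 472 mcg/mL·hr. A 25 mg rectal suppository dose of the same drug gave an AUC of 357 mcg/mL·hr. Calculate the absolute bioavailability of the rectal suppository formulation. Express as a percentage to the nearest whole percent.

F = (AUC_ev / D_ev) / (AUC_iv / D_iv)
  = (357/25) / (472/25)
  = 14.28 / 18.88 = 0.7564
  = 75.64%

F = 76%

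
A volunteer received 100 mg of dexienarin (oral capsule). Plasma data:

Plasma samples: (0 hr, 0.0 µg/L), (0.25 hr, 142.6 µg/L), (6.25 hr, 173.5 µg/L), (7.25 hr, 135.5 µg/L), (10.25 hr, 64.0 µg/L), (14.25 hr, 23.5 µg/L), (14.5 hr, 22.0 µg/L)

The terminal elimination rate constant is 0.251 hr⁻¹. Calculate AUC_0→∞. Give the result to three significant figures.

Trapezoidal AUC_0→14.5:
  [0→0.25]: (0.0+142.6)/2 × 0.25 = 17.825
  [0.25→6.25]: (142.6+173.5)/2 × 6 = 948.3
  [6.25→7.25]: (173.5+135.5)/2 × 1 = 154.5
  [7.25→10.25]: (135.5+64.0)/2 × 3 = 299.25
  [10.25→14.25]: (64.0+23.5)/2 × 4 = 175.0
  [14.25→14.5]: (23.5+22.0)/2 × 0.25 = 5.6875
  Sum = 1600.5625 µg/L·hr
Extrapolated tail: C_last / k_e = 22.0 / 0.251 = 87.649
AUC_0→∞ = 1600.5625 + 87.649 = 1688.2115 µg/L·hr

AUC = 1690 µg/L·hr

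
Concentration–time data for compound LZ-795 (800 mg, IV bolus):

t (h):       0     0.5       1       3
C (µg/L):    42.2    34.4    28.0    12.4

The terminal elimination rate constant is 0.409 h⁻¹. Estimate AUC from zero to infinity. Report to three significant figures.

Trapezoidal AUC_0→3:
  [0→0.5]: (42.2+34.4)/2 × 0.5 = 19.15
  [0.5→1]: (34.4+28.0)/2 × 0.5 = 15.6
  [1→3]: (28.0+12.4)/2 × 2 = 40.4
  Sum = 75.15 µg/L·h
Extrapolated tail: C_last / k_e = 12.4 / 0.409 = 30.318
AUC_0→∞ = 75.15 + 30.318 = 105.468 µg/L·h

AUC = 105 µg/L·h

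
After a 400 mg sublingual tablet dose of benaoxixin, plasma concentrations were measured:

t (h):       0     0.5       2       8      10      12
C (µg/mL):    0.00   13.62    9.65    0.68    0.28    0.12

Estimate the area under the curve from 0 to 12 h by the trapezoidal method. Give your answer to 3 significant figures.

Trapezoidal AUC_0→12:
  [0→0.5]: (0.00+13.62)/2 × 0.5 = 3.405
  [0.5→2]: (13.62+9.65)/2 × 1.5 = 17.4525
  [2→8]: (9.65+0.68)/2 × 6 = 30.99
  [8→10]: (0.68+0.28)/2 × 2 = 0.96
  [10→12]: (0.28+0.12)/2 × 2 = 0.4
  Sum = 53.2075 µg/mL·h

AUC = 53.2 µg/mL·h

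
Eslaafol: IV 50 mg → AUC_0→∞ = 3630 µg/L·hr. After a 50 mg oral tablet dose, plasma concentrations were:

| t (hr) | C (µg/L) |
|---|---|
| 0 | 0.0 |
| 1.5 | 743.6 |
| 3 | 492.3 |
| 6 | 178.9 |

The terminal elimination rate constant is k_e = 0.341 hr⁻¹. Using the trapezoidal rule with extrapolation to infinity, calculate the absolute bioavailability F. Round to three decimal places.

Trapezoidal AUC_0→6 (oral tablet):
  [0→1.5]: (0.0+743.6)/2 × 1.5 = 557.7
  [1.5→3]: (743.6+492.3)/2 × 1.5 = 926.925
  [3→6]: (492.3+178.9)/2 × 3 = 1006.8
  Sum = 2491.425 µg/L·hr
Tail: C_last/k_e = 178.9/0.341 = 524.633
AUC_0→∞ (oral tablet) = 2491.425 + 524.633 = 3016.058 µg/L·hr
F = (AUC_ev/D_ev)/(AUC_iv/D_iv) = (3016.058/50)/(3630/50) = 60.32116/72.6 = 0.8309

F = 0.831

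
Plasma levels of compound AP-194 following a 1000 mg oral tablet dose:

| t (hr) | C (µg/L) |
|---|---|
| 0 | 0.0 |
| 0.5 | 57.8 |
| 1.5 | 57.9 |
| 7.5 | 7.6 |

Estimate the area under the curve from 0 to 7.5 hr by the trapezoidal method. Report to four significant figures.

AUC = 268.8 µg/L·hr

Trapezoidal AUC_0→7.5:
  [0→0.5]: (0.0+57.8)/2 × 0.5 = 14.45
  [0.5→1.5]: (57.8+57.9)/2 × 1 = 57.85
  [1.5→7.5]: (57.9+7.6)/2 × 6 = 196.5
  Sum = 268.8 µg/L·hr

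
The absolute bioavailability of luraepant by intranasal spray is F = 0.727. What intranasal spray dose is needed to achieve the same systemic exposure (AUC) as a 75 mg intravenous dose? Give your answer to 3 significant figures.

For equal systemic exposure: F × D_ev = D_iv
D_ev = D_iv / F = 75 / 0.727 = 103.164 mg

D_intranasal = 103 mg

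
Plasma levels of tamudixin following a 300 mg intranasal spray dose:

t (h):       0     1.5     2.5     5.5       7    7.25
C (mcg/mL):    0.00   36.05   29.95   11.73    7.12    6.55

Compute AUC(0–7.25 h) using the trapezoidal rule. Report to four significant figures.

AUC = 138.4 mcg/mL·h

Trapezoidal AUC_0→7.25:
  [0→1.5]: (0.00+36.05)/2 × 1.5 = 27.0375
  [1.5→2.5]: (36.05+29.95)/2 × 1 = 33.0
  [2.5→5.5]: (29.95+11.73)/2 × 3 = 62.52
  [5.5→7]: (11.73+7.12)/2 × 1.5 = 14.1375
  [7→7.25]: (7.12+6.55)/2 × 0.25 = 1.70875
  Sum = 138.40375 mcg/mL·h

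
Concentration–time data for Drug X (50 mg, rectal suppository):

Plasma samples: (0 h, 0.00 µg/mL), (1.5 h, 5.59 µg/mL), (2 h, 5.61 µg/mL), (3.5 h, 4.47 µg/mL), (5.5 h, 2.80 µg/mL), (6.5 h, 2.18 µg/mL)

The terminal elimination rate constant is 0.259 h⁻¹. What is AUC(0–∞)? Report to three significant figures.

AUC = 32.7 µg/mL·h

Trapezoidal AUC_0→6.5:
  [0→1.5]: (0.00+5.59)/2 × 1.5 = 4.1925
  [1.5→2]: (5.59+5.61)/2 × 0.5 = 2.8
  [2→3.5]: (5.61+4.47)/2 × 1.5 = 7.56
  [3.5→5.5]: (4.47+2.80)/2 × 2 = 7.27
  [5.5→6.5]: (2.80+2.18)/2 × 1 = 2.49
  Sum = 24.3125 µg/mL·h
Extrapolated tail: C_last / k_e = 2.18 / 0.259 = 8.417
AUC_0→∞ = 24.3125 + 8.417 = 32.7295 µg/mL·h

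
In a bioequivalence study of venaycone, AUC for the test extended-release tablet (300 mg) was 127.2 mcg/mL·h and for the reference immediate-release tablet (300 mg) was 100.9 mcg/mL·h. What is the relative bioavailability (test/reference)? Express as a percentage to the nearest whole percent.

F_rel = (AUC_test/D_test) / (AUC_ref/D_ref)
      = (127.2/300) / (100.9/300)
      = 0.424 / 0.336333 = 1.2607 = 126.07%

F_rel = 126%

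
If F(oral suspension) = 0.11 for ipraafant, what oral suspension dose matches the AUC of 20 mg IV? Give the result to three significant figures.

D_oral = 182 mg

For equal systemic exposure: F × D_ev = D_iv
D_ev = D_iv / F = 20 / 0.11 = 181.818 mg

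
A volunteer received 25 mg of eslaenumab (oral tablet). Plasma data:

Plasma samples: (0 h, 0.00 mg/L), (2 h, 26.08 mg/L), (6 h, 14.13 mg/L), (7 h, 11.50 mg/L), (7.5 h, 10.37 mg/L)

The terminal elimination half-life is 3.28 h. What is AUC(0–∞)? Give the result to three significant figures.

AUC = 174 mg/L·h

Trapezoidal AUC_0→7.5:
  [0→2]: (0.00+26.08)/2 × 2 = 26.08
  [2→6]: (26.08+14.13)/2 × 4 = 80.42
  [6→7]: (14.13+11.50)/2 × 1 = 12.815
  [7→7.5]: (11.50+10.37)/2 × 0.5 = 5.4675
  Sum = 124.7825 mg/L·h
k_e = ln2 / t½ = 0.693147 / 3.28 = 0.2113 h^-1
Extrapolated tail: C_last / k_e = 10.37 / 0.2113 = 49.077
AUC_0→∞ = 124.7825 + 49.077 = 173.8595 mg/L·h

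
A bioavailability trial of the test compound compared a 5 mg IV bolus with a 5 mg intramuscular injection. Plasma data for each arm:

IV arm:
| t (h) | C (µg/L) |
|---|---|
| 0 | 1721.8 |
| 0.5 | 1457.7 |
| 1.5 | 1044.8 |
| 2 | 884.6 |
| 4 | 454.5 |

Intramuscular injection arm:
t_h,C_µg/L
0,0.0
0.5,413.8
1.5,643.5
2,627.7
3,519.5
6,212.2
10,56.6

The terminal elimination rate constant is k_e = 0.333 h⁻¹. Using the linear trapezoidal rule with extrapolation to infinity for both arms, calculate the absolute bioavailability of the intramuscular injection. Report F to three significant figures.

F = 0.636

Trapezoidal AUC_0→4 (IV):
  [0→0.5]: (1721.8+1457.7)/2 × 0.5 = 794.875
  [0.5→1.5]: (1457.7+1044.8)/2 × 1 = 1251.25
  [1.5→2]: (1044.8+884.6)/2 × 0.5 = 482.35
  [2→4]: (884.6+454.5)/2 × 2 = 1339.1
  Sum = 3867.575 µg/L·h
IV tail: 454.5/0.333 = 1364.865; AUC_iv,0→∞ = 3867.575 + 1364.865 = 5232.44 µg/L·h
Trapezoidal AUC_0→10 (intramuscular injection):
  [0→0.5]: (0.0+413.8)/2 × 0.5 = 103.45
  [0.5→1.5]: (413.8+643.5)/2 × 1 = 528.65
  [1.5→2]: (643.5+627.7)/2 × 0.5 = 317.8
  [2→3]: (627.7+519.5)/2 × 1 = 573.6
  [3→6]: (519.5+212.2)/2 × 3 = 1097.55
  [6→10]: (212.2+56.6)/2 × 4 = 537.6
  Sum = 3158.65 µg/L·h
intramuscular injection tail: 56.6/0.333 = 169.970; AUC_ev,0→∞ = 3158.65 + 169.970 = 3328.62 µg/L·h
F = (AUC_ev/D_ev)/(AUC_iv/D_iv) = (3328.62/5)/(5232.44/5) = 665.724/1046.488 = 0.6362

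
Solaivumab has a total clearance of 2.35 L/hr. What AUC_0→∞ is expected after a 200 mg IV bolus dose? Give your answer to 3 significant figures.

AUC_0→∞ = Dose_iv / CL
        = 200 / 2.35 = 85.1064 mg/L·hr

AUC = 85.1 mg/L·hr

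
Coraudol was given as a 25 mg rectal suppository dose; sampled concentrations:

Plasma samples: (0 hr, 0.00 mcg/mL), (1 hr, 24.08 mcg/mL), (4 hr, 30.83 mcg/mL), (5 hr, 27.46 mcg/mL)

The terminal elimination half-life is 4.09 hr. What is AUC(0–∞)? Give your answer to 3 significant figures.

AUC = 286 mcg/mL·hr

Trapezoidal AUC_0→5:
  [0→1]: (0.00+24.08)/2 × 1 = 12.04
  [1→4]: (24.08+30.83)/2 × 3 = 82.365
  [4→5]: (30.83+27.46)/2 × 1 = 29.145
  Sum = 123.55 mcg/mL·hr
k_e = ln2 / t½ = 0.693147 / 4.09 = 0.1695 hr^-1
Extrapolated tail: C_last / k_e = 27.46 / 0.1695 = 162.006
AUC_0→∞ = 123.55 + 162.006 = 285.556 mcg/mL·hr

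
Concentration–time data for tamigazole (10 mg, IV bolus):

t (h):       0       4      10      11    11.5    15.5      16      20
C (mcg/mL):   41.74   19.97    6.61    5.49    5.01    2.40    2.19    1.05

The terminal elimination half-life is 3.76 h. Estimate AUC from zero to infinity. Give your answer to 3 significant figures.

Trapezoidal AUC_0→20:
  [0→4]: (41.74+19.97)/2 × 4 = 123.42
  [4→10]: (19.97+6.61)/2 × 6 = 79.74
  [10→11]: (6.61+5.49)/2 × 1 = 6.05
  [11→11.5]: (5.49+5.01)/2 × 0.5 = 2.625
  [11.5→15.5]: (5.01+2.40)/2 × 4 = 14.82
  [15.5→16]: (2.40+2.19)/2 × 0.5 = 1.1475
  [16→20]: (2.19+1.05)/2 × 4 = 6.48
  Sum = 234.2825 mcg/mL·h
k_e = ln2 / t½ = 0.693147 / 3.76 = 0.1843 h^-1
Extrapolated tail: C_last / k_e = 1.05 / 0.1843 = 5.697
AUC_0→∞ = 234.2825 + 5.697 = 239.9795 mcg/mL·h

AUC = 240 mcg/mL·h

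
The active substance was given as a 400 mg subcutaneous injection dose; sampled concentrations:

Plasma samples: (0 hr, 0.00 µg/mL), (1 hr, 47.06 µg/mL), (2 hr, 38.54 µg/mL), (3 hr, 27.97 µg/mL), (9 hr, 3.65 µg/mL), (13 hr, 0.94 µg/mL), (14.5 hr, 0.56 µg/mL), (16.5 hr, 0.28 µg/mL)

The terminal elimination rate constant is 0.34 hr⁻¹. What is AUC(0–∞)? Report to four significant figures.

AUC = 206.4 µg/mL·hr

Trapezoidal AUC_0→16.5:
  [0→1]: (0.00+47.06)/2 × 1 = 23.53
  [1→2]: (47.06+38.54)/2 × 1 = 42.8
  [2→3]: (38.54+27.97)/2 × 1 = 33.255
  [3→9]: (27.97+3.65)/2 × 6 = 94.86
  [9→13]: (3.65+0.94)/2 × 4 = 9.18
  [13→14.5]: (0.94+0.56)/2 × 1.5 = 1.125
  [14.5→16.5]: (0.56+0.28)/2 × 2 = 0.84
  Sum = 205.59 µg/mL·hr
Extrapolated tail: C_last / k_e = 0.28 / 0.34 = 0.824
AUC_0→∞ = 205.59 + 0.824 = 206.414 µg/mL·hr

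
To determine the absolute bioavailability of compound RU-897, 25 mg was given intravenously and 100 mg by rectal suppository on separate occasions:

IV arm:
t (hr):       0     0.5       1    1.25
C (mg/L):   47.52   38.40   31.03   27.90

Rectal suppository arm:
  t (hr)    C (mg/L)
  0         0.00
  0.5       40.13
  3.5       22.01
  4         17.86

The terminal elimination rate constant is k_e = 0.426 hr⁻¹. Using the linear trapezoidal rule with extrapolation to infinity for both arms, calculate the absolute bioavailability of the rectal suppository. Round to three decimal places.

F = 0.347

Trapezoidal AUC_0→1.25 (IV):
  [0→0.5]: (47.52+38.40)/2 × 0.5 = 21.48
  [0.5→1]: (38.40+31.03)/2 × 0.5 = 17.3575
  [1→1.25]: (31.03+27.90)/2 × 0.25 = 7.36625
  Sum = 46.20375 mg/L·hr
IV tail: 27.90/0.426 = 65.493; AUC_iv,0→∞ = 46.20375 + 65.493 = 111.69675 mg/L·hr
Trapezoidal AUC_0→4 (rectal suppository):
  [0→0.5]: (0.00+40.13)/2 × 0.5 = 10.0325
  [0.5→3.5]: (40.13+22.01)/2 × 3 = 93.21
  [3.5→4]: (22.01+17.86)/2 × 0.5 = 9.9675
  Sum = 113.21 mg/L·hr
rectal suppository tail: 17.86/0.426 = 41.925; AUC_ev,0→∞ = 113.21 + 41.925 = 155.135 mg/L·hr
F = (AUC_ev/D_ev)/(AUC_iv/D_iv) = (155.135/100)/(111.69675/25) = 1.55135/4.46787 = 0.3472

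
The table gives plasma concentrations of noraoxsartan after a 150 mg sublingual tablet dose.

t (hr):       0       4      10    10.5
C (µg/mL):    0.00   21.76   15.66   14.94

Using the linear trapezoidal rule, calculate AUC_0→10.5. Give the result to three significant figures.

AUC = 163 µg/mL·hr

Trapezoidal AUC_0→10.5:
  [0→4]: (0.00+21.76)/2 × 4 = 43.52
  [4→10]: (21.76+15.66)/2 × 6 = 112.26
  [10→10.5]: (15.66+14.94)/2 × 0.5 = 7.65
  Sum = 163.43 µg/mL·hr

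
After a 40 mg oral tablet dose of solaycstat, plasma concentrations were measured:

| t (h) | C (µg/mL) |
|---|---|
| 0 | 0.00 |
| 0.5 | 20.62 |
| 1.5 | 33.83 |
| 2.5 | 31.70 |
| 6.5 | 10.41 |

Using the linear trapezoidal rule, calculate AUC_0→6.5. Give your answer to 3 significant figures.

Trapezoidal AUC_0→6.5:
  [0→0.5]: (0.00+20.62)/2 × 0.5 = 5.155
  [0.5→1.5]: (20.62+33.83)/2 × 1 = 27.225
  [1.5→2.5]: (33.83+31.70)/2 × 1 = 32.765
  [2.5→6.5]: (31.70+10.41)/2 × 4 = 84.22
  Sum = 149.365 µg/mL·h

AUC = 149 µg/mL·h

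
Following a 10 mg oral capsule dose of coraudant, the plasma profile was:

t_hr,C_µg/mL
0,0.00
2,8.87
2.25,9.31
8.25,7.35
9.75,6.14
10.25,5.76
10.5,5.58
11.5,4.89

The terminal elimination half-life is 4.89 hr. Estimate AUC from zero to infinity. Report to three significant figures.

Trapezoidal AUC_0→11.5:
  [0→2]: (0.00+8.87)/2 × 2 = 8.87
  [2→2.25]: (8.87+9.31)/2 × 0.25 = 2.2725
  [2.25→8.25]: (9.31+7.35)/2 × 6 = 49.98
  [8.25→9.75]: (7.35+6.14)/2 × 1.5 = 10.1175
  [9.75→10.25]: (6.14+5.76)/2 × 0.5 = 2.975
  [10.25→10.5]: (5.76+5.58)/2 × 0.25 = 1.4175
  [10.5→11.5]: (5.58+4.89)/2 × 1 = 5.235
  Sum = 80.8675 µg/mL·hr
k_e = ln2 / t½ = 0.693147 / 4.89 = 0.1417 hr^-1
Extrapolated tail: C_last / k_e = 4.89 / 0.1417 = 34.510
AUC_0→∞ = 80.8675 + 34.510 = 115.3775 µg/mL·hr

AUC = 115 µg/mL·hr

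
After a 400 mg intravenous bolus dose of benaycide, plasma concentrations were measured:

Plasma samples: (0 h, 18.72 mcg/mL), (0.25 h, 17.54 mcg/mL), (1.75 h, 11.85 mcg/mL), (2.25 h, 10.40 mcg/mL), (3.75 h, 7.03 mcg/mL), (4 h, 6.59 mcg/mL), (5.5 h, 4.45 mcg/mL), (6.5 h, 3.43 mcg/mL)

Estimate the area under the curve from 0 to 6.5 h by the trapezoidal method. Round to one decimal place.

AUC = 59.1 mcg/mL·h

Trapezoidal AUC_0→6.5:
  [0→0.25]: (18.72+17.54)/2 × 0.25 = 4.5325
  [0.25→1.75]: (17.54+11.85)/2 × 1.5 = 22.0425
  [1.75→2.25]: (11.85+10.40)/2 × 0.5 = 5.5625
  [2.25→3.75]: (10.40+7.03)/2 × 1.5 = 13.0725
  [3.75→4]: (7.03+6.59)/2 × 0.25 = 1.7025
  [4→5.5]: (6.59+4.45)/2 × 1.5 = 8.28
  [5.5→6.5]: (4.45+3.43)/2 × 1 = 3.94
  Sum = 59.1325 mcg/mL·h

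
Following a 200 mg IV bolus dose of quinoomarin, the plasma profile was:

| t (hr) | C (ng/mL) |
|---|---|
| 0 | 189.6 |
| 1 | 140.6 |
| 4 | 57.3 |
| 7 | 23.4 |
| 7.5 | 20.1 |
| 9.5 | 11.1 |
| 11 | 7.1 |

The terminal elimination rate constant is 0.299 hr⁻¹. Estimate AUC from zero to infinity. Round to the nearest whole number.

Trapezoidal AUC_0→11:
  [0→1]: (189.6+140.6)/2 × 1 = 165.1
  [1→4]: (140.6+57.3)/2 × 3 = 296.85
  [4→7]: (57.3+23.4)/2 × 3 = 121.05
  [7→7.5]: (23.4+20.1)/2 × 0.5 = 10.875
  [7.5→9.5]: (20.1+11.1)/2 × 2 = 31.2
  [9.5→11]: (11.1+7.1)/2 × 1.5 = 13.65
  Sum = 638.725 ng/mL·hr
Extrapolated tail: C_last / k_e = 7.1 / 0.299 = 23.746
AUC_0→∞ = 638.725 + 23.746 = 662.471 ng/mL·hr

AUC = 662 ng/mL·hr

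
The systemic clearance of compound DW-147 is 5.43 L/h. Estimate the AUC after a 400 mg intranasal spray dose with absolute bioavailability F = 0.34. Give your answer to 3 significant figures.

AUC_0→∞ = F × Dose / CL
        = 0.34 × 400 / 5.43 = 25.046 mg/L·h

AUC = 25.0 mg/L·h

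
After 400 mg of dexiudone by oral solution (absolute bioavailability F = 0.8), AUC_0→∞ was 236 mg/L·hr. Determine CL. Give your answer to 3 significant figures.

CL = 1.36 L/hr

CL = F × Dose / AUC_0→∞
   = 0.8 × 400 / 236 = 1.35593 L/hr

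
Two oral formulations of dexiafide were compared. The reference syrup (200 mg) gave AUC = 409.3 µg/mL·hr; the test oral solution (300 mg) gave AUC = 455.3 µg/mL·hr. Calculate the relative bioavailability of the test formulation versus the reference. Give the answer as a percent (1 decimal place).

F_rel = 74.2%

F_rel = (AUC_test/D_test) / (AUC_ref/D_ref)
      = (455.3/300) / (409.3/200)
      = 1.51767 / 2.0465 = 0.7416 = 74.16%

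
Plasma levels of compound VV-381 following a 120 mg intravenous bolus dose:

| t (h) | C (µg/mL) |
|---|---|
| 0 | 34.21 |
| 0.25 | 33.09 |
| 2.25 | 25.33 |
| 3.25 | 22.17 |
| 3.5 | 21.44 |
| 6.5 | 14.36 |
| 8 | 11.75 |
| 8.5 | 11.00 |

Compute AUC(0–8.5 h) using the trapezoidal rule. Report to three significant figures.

AUC = 175 µg/mL·h

Trapezoidal AUC_0→8.5:
  [0→0.25]: (34.21+33.09)/2 × 0.25 = 8.4125
  [0.25→2.25]: (33.09+25.33)/2 × 2 = 58.42
  [2.25→3.25]: (25.33+22.17)/2 × 1 = 23.75
  [3.25→3.5]: (22.17+21.44)/2 × 0.25 = 5.45125
  [3.5→6.5]: (21.44+14.36)/2 × 3 = 53.7
  [6.5→8]: (14.36+11.75)/2 × 1.5 = 19.5825
  [8→8.5]: (11.75+11.00)/2 × 0.5 = 5.6875
  Sum = 175.00375 µg/mL·h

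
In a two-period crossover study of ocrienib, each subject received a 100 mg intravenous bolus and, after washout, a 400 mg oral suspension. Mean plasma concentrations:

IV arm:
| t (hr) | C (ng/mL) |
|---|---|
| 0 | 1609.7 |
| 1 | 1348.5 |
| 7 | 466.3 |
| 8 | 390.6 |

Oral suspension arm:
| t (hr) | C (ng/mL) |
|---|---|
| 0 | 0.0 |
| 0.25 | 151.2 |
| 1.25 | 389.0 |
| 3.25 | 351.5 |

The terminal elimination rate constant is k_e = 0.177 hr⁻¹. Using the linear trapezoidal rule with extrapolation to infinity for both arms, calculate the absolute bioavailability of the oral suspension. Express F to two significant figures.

Trapezoidal AUC_0→8 (IV):
  [0→1]: (1609.7+1348.5)/2 × 1 = 1479.1
  [1→7]: (1348.5+466.3)/2 × 6 = 5444.4
  [7→8]: (466.3+390.6)/2 × 1 = 428.45
  Sum = 7351.95 ng/mL·hr
IV tail: 390.6/0.177 = 2206.780; AUC_iv,0→∞ = 7351.95 + 2206.780 = 9558.73 ng/mL·hr
Trapezoidal AUC_0→3.25 (oral suspension):
  [0→0.25]: (0.0+151.2)/2 × 0.25 = 18.9
  [0.25→1.25]: (151.2+389.0)/2 × 1 = 270.1
  [1.25→3.25]: (389.0+351.5)/2 × 2 = 740.5
  Sum = 1029.5 ng/mL·hr
oral suspension tail: 351.5/0.177 = 1985.876; AUC_ev,0→∞ = 1029.5 + 1985.876 = 3015.376 ng/mL·hr
F = (AUC_ev/D_ev)/(AUC_iv/D_iv) = (3015.376/400)/(9558.73/100) = 7.53844/95.5873 = 0.0789

F = 0.079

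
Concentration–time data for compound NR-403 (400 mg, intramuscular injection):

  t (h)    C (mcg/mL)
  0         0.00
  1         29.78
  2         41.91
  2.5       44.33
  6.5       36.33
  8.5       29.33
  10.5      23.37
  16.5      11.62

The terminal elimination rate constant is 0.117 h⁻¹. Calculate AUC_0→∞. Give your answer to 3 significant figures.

Trapezoidal AUC_0→16.5:
  [0→1]: (0.00+29.78)/2 × 1 = 14.89
  [1→2]: (29.78+41.91)/2 × 1 = 35.845
  [2→2.5]: (41.91+44.33)/2 × 0.5 = 21.56
  [2.5→6.5]: (44.33+36.33)/2 × 4 = 161.32
  [6.5→8.5]: (36.33+29.33)/2 × 2 = 65.66
  [8.5→10.5]: (29.33+23.37)/2 × 2 = 52.7
  [10.5→16.5]: (23.37+11.62)/2 × 6 = 104.97
  Sum = 456.945 mcg/mL·h
Extrapolated tail: C_last / k_e = 11.62 / 0.117 = 99.316
AUC_0→∞ = 456.945 + 99.316 = 556.261 mcg/mL·h

AUC = 556 mcg/mL·h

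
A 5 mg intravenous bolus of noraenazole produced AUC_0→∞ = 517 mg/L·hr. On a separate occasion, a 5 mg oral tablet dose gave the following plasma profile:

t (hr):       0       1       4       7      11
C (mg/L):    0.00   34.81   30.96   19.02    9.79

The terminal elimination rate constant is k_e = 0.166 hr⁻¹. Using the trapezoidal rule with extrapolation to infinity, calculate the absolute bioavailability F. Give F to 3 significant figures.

F = 0.595

Trapezoidal AUC_0→11 (oral tablet):
  [0→1]: (0.00+34.81)/2 × 1 = 17.405
  [1→4]: (34.81+30.96)/2 × 3 = 98.655
  [4→7]: (30.96+19.02)/2 × 3 = 74.97
  [7→11]: (19.02+9.79)/2 × 4 = 57.62
  Sum = 248.65 mg/L·hr
Tail: C_last/k_e = 9.79/0.166 = 58.976
AUC_0→∞ (oral tablet) = 248.65 + 58.976 = 307.626 mg/L·hr
F = (AUC_ev/D_ev)/(AUC_iv/D_iv) = (307.626/5)/(517/5) = 61.5252/103.4 = 0.5950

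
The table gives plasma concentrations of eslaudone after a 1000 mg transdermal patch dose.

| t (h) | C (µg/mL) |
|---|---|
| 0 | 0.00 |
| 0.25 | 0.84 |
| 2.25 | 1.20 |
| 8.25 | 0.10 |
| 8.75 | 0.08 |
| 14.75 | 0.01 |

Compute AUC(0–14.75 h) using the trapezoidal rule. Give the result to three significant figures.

Trapezoidal AUC_0→14.75:
  [0→0.25]: (0.00+0.84)/2 × 0.25 = 0.105
  [0.25→2.25]: (0.84+1.20)/2 × 2 = 2.04
  [2.25→8.25]: (1.20+0.10)/2 × 6 = 3.9
  [8.25→8.75]: (0.10+0.08)/2 × 0.5 = 0.045
  [8.75→14.75]: (0.08+0.01)/2 × 6 = 0.27
  Sum = 6.36 µg/mL·h

AUC = 6.36 µg/mL·h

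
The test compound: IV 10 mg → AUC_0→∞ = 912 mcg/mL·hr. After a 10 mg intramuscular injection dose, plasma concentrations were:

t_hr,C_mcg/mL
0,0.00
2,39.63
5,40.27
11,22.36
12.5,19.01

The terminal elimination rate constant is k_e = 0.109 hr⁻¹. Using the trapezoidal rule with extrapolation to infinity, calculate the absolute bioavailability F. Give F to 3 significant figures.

F = 0.606

Trapezoidal AUC_0→12.5 (intramuscular injection):
  [0→2]: (0.00+39.63)/2 × 2 = 39.63
  [2→5]: (39.63+40.27)/2 × 3 = 119.85
  [5→11]: (40.27+22.36)/2 × 6 = 187.89
  [11→12.5]: (22.36+19.01)/2 × 1.5 = 31.0275
  Sum = 378.3975 mcg/mL·hr
Tail: C_last/k_e = 19.01/0.109 = 174.404
AUC_0→∞ (intramuscular injection) = 378.3975 + 174.404 = 552.8015 mcg/mL·hr
F = (AUC_ev/D_ev)/(AUC_iv/D_iv) = (552.8015/10)/(912/10) = 55.28015/91.2 = 0.6061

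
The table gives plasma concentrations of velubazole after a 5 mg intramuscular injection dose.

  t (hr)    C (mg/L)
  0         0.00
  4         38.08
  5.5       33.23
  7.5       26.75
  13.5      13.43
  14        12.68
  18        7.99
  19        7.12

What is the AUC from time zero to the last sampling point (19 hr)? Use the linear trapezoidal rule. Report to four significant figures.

Trapezoidal AUC_0→19:
  [0→4]: (0.00+38.08)/2 × 4 = 76.16
  [4→5.5]: (38.08+33.23)/2 × 1.5 = 53.4825
  [5.5→7.5]: (33.23+26.75)/2 × 2 = 59.98
  [7.5→13.5]: (26.75+13.43)/2 × 6 = 120.54
  [13.5→14]: (13.43+12.68)/2 × 0.5 = 6.5275
  [14→18]: (12.68+7.99)/2 × 4 = 41.34
  [18→19]: (7.99+7.12)/2 × 1 = 7.555
  Sum = 365.585 mg/L·hr

AUC = 365.6 mg/L·hr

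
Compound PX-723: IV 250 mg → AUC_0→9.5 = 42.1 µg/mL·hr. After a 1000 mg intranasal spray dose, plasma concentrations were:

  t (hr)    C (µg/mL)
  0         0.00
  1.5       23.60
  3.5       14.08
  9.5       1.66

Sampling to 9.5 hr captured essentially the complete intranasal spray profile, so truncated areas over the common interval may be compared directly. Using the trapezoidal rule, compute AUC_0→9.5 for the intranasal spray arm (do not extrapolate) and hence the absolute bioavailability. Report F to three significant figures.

F = 0.609

Trapezoidal AUC_0→9.5 (intranasal spray):
  [0→1.5]: (0.00+23.60)/2 × 1.5 = 17.7
  [1.5→3.5]: (23.60+14.08)/2 × 2 = 37.68
  [3.5→9.5]: (14.08+1.66)/2 × 6 = 47.22
  Sum = 102.6 µg/mL·hr
F = (AUC_ev/D_ev)/(AUC_iv/D_iv) = (102.6/1000)/(42.1/250) = 0.1026/0.1684 = 0.6093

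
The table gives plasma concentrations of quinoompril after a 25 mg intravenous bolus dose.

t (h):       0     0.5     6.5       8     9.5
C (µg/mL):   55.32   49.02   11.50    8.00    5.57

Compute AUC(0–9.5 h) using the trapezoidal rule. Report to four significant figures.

Trapezoidal AUC_0→9.5:
  [0→0.5]: (55.32+49.02)/2 × 0.5 = 26.085
  [0.5→6.5]: (49.02+11.50)/2 × 6 = 181.56
  [6.5→8]: (11.50+8.00)/2 × 1.5 = 14.625
  [8→9.5]: (8.00+5.57)/2 × 1.5 = 10.1775
  Sum = 232.4475 µg/mL·h

AUC = 232.4 µg/mL·h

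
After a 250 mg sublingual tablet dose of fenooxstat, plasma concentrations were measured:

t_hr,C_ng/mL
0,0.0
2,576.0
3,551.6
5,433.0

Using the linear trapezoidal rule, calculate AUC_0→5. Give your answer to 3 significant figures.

AUC = 2120 ng/mL·hr

Trapezoidal AUC_0→5:
  [0→2]: (0.0+576.0)/2 × 2 = 576.0
  [2→3]: (576.0+551.6)/2 × 1 = 563.8
  [3→5]: (551.6+433.0)/2 × 2 = 984.6
  Sum = 2124.4 ng/mL·hr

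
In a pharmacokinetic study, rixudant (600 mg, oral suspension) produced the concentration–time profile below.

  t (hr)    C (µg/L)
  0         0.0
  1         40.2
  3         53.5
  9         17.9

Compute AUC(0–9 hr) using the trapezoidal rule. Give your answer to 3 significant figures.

Trapezoidal AUC_0→9:
  [0→1]: (0.0+40.2)/2 × 1 = 20.1
  [1→3]: (40.2+53.5)/2 × 2 = 93.7
  [3→9]: (53.5+17.9)/2 × 6 = 214.2
  Sum = 328.0 µg/L·hr

AUC = 328 µg/L·hr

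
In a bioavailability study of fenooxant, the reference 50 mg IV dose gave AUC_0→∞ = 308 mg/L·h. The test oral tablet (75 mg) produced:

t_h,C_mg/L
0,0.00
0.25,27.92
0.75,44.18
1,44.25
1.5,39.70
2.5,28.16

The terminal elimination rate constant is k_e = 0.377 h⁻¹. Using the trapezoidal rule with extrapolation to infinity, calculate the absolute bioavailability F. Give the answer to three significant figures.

Trapezoidal AUC_0→2.5 (oral tablet):
  [0→0.25]: (0.00+27.92)/2 × 0.25 = 3.49
  [0.25→0.75]: (27.92+44.18)/2 × 0.5 = 18.025
  [0.75→1]: (44.18+44.25)/2 × 0.25 = 11.05375
  [1→1.5]: (44.25+39.70)/2 × 0.5 = 20.9875
  [1.5→2.5]: (39.70+28.16)/2 × 1 = 33.93
  Sum = 87.48625 mg/L·h
Tail: C_last/k_e = 28.16/0.377 = 74.695
AUC_0→∞ (oral tablet) = 87.48625 + 74.695 = 162.18125 mg/L·h
F = (AUC_ev/D_ev)/(AUC_iv/D_iv) = (162.18125/75)/(308/50) = 2.16242/6.16 = 0.3510

F = 0.351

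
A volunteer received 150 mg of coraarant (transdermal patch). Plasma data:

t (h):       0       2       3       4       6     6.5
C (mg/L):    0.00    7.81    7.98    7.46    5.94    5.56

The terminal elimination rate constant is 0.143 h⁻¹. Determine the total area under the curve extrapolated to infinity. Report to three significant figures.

Trapezoidal AUC_0→6.5:
  [0→2]: (0.00+7.81)/2 × 2 = 7.81
  [2→3]: (7.81+7.98)/2 × 1 = 7.895
  [3→4]: (7.98+7.46)/2 × 1 = 7.72
  [4→6]: (7.46+5.94)/2 × 2 = 13.4
  [6→6.5]: (5.94+5.56)/2 × 0.5 = 2.875
  Sum = 39.7 mg/L·h
Extrapolated tail: C_last / k_e = 5.56 / 0.143 = 38.881
AUC_0→∞ = 39.7 + 38.881 = 78.581 mg/L·h

AUC = 78.6 mg/L·h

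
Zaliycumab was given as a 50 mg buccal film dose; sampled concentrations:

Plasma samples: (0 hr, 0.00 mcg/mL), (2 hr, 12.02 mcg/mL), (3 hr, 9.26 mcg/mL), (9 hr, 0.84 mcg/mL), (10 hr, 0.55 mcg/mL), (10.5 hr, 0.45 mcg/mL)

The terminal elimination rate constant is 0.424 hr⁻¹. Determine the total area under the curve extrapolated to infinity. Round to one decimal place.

AUC = 55.0 mcg/mL·hr

Trapezoidal AUC_0→10.5:
  [0→2]: (0.00+12.02)/2 × 2 = 12.02
  [2→3]: (12.02+9.26)/2 × 1 = 10.64
  [3→9]: (9.26+0.84)/2 × 6 = 30.3
  [9→10]: (0.84+0.55)/2 × 1 = 0.695
  [10→10.5]: (0.55+0.45)/2 × 0.5 = 0.25
  Sum = 53.905 mcg/mL·hr
Extrapolated tail: C_last / k_e = 0.45 / 0.424 = 1.061
AUC_0→∞ = 53.905 + 1.061 = 54.966 mcg/mL·hr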